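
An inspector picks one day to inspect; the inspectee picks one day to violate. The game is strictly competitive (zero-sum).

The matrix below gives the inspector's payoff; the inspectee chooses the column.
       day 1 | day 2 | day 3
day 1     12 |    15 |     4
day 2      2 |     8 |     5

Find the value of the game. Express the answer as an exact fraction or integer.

Column day 2 is strictly dominated by day 1 for the inspectee (it gives the inspector more in every row).
The remaining 2×2 game on (day 1, day 2) × (day 1, day 3) has no saddle point. Let the inspector play day 1 with probability p; indifference gives 12p + 2(1−p) = 4p + 5(1−p), so p = 3/11.
Similarly the inspectee's optimal q on day 1 is 1/11, and the value is 12·(1/11) + (4)·(10/11) = 52/11.

52/11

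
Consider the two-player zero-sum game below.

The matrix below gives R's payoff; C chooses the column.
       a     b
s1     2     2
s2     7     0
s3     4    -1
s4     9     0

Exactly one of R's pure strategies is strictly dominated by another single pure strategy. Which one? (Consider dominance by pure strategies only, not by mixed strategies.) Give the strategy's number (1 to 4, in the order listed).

Compare s3 with s2: 7 > 4, 0 > -1.
So s2 strictly dominates s3 for R; s3 is strictly dominated.

3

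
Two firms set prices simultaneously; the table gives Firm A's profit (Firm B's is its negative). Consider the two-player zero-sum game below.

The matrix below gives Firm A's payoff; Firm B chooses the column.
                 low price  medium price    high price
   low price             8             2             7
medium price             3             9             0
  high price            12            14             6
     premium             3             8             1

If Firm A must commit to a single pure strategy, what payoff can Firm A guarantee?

6

The worst-case payoff for each row is low price: 2, medium price: 0, high price: 6, premium: 1.
The best of these is 6.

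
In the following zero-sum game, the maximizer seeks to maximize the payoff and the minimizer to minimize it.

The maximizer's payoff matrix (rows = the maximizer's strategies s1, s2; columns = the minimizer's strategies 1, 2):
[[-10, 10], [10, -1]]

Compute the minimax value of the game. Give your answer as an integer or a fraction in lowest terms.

Row minima are -10 and -1, so the maximizer's maximin is -1; column maxima are 10 and 10, so the minimizer's minimax is 10. These differ, so the equilibrium is in mixed strategies.
Let the maximizer play s1 with probability p. The minimizer is indifferent when −10p + 10(1−p) = 10p − (1−p), giving p = 11/31.
Let the minimizer play 1 with probability q. The maximizer is indifferent when −10q + 10(1−q) = 10q − (1−q), giving q = 11/31.
The value is -10·(11/31) + (10)·(20/31) = 90/31.

90/31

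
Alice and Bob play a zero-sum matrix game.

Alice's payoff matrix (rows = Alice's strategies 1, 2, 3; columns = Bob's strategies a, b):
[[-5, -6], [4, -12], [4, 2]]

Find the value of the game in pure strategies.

2

Row minima: -6, -12, 2 → Alice's maximin is 2.
Column maxima: 4, 2 → Bob's minimax is 2.
They coincide at (3, b), so the value is 2.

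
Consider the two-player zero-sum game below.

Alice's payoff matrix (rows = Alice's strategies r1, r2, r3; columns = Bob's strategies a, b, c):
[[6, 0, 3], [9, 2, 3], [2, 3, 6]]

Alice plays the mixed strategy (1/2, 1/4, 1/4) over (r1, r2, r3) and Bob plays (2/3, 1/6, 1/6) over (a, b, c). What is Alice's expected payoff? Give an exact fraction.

14/3

Against (2/3, 1/6, 1/6), each row's expected payoff is r1: 9/2; r2: 41/6; r3: 17/6.
Taking the (1/2, 1/4, 1/4)-weighted average: (1/2)·(9/2) + (1/4)·(41/6) + (1/4)·(17/6) = 14/3.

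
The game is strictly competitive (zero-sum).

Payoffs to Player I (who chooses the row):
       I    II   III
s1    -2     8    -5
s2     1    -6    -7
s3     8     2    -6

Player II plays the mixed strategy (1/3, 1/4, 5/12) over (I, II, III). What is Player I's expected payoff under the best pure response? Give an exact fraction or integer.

s1: (-2)·(1/3) + (8)·(1/4) + (-5)·(5/12) = -3/4.
s2: (1)·(1/3) + (-6)·(1/4) + (-7)·(5/12) = -49/12.
s3: (8)·(1/3) + (2)·(1/4) + (-6)·(5/12) = 2/3.
The best pure response is s3 with expected payoff 2/3.

2/3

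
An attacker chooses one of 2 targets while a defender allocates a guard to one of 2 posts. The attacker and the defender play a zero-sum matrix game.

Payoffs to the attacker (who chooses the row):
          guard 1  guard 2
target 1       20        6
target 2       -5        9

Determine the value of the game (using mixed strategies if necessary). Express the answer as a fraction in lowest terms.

15/2

Row minima are 6 and -5, so the attacker's maximin is 6; column maxima are 20 and 9, so the defender's minimax is 9. These differ, so the equilibrium is in mixed strategies.
Let the attacker play target 1 with probability p. The defender is indifferent when 20p − 5(1−p) = 6p + 9(1−p), giving p = 1/2.
Let the defender play guard 1 with probability q. The attacker is indifferent when 20q + 6(1−q) = −5q + 9(1−q), giving q = 3/28.
The value is 20·(3/28) + (6)·(25/28) = 15/2.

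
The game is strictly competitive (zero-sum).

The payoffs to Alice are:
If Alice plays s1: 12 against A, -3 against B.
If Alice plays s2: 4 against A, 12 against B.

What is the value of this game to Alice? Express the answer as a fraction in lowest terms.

156/23

Row minima are -3 and 4, so Alice's maximin is 4; column maxima are 12 and 12, so Bob's minimax is 12. These differ, so the equilibrium is in mixed strategies.
Let Alice play s1 with probability p. Bob is indifferent when 12p + 4(1−p) = −3p + 12(1−p), giving p = 8/23.
Let Bob play A with probability q. Alice is indifferent when 12q − 3(1−q) = 4q + 12(1−q), giving q = 15/23.
The value is 12·(15/23) + (-3)·(8/23) = 156/23.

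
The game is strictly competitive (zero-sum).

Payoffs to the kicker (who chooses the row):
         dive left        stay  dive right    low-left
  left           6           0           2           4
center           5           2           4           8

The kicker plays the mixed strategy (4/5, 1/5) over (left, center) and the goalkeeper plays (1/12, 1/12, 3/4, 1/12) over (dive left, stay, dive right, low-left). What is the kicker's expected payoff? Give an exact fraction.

163/60

Against (1/12, 1/12, 3/4, 1/12), each row's expected payoff is left: 7/3; center: 17/4.
Taking the (4/5, 1/5)-weighted average: (4/5)·(7/3) + (1/5)·(17/4) = 163/60.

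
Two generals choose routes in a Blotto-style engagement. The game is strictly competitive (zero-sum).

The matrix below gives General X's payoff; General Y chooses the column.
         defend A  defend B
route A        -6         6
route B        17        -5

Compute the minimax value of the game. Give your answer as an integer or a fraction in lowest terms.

36/17

Row minima are -6 and -5, so General X's maximin is -5; column maxima are 17 and 6, so General Y's minimax is 6. These differ, so the equilibrium is in mixed strategies.
Let General X play route A with probability p. General Y is indifferent when −6p + 17(1−p) = 6p − 5(1−p), giving p = 11/17.
Let General Y play defend A with probability q. General X is indifferent when −6q + 6(1−q) = 17q − 5(1−q), giving q = 11/34.
The value is -6·(11/34) + (6)·(23/34) = 36/17.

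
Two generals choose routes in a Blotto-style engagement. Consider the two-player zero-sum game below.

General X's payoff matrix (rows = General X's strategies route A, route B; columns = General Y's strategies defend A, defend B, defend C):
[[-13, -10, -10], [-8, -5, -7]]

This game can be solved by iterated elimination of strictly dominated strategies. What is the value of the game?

Row route A is strictly dominated by row route B (-8>-13, -5>-10, -7>-10); eliminate route A.
Column defend C is strictly dominated by defend A for General Y (-8<-7); eliminate defend C.
Column defend B is strictly dominated by defend A for General Y (-8<-5); eliminate defend B.
Only (route B, defend A) remains, with payoff -8.

-8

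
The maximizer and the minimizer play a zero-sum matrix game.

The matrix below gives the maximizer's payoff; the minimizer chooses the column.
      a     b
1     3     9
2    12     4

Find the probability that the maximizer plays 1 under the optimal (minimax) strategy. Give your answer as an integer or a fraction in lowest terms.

Row minima are 3 and 4, so the maximizer's maximin is 4; column maxima are 12 and 9, so the minimizer's minimax is 9. These differ, so the equilibrium is in mixed strategies.
Let the maximizer play 1 with probability p. The minimizer is indifferent when 3p + 12(1−p) = 9p + 4(1−p), giving p = 4/7.

4/7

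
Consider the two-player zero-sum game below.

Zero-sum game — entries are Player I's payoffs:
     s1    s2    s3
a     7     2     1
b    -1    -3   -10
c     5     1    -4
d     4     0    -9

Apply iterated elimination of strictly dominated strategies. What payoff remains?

Column s1 is strictly dominated by s2 for Player II (2<7, -3<-1, 1<5, 0<4); eliminate s1.
Row b is strictly dominated by row a (2>-3, 1>-10); eliminate b.
Column s2 is strictly dominated by s3 for Player II (1<2, -4<1, -9<0); eliminate s2.
Row d is strictly dominated by row a (1>-9); eliminate d.
Row c is strictly dominated by row a (1>-4); eliminate c.
Only (a, s3) remains, with payoff 1.

1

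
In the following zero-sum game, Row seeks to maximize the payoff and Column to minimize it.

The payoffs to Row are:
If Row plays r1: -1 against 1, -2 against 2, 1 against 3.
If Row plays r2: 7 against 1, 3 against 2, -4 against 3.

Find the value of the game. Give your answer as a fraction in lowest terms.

-1/2

Column 1 is strictly dominated by 2 for Column (it gives Row more in every row).
The remaining 2×2 game on (r1, r2) × (2, 3) has no saddle point. Let Row play r1 with probability p; indifference gives −2p + 3(1−p) = p − 4(1−p), so p = 7/10.
Similarly Column's optimal q on 2 is 1/2, and the value is -2·(1/2) + (1)·(1/2) = -1/2.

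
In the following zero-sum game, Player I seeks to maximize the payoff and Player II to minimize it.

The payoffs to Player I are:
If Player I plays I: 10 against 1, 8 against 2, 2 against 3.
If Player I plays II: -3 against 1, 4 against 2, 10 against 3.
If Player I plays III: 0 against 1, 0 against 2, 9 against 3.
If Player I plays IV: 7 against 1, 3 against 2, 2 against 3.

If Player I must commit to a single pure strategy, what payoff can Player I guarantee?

The worst-case payoff for each row is I: 2, II: -3, III: 0, IV: 2.
The best of these is 2.

2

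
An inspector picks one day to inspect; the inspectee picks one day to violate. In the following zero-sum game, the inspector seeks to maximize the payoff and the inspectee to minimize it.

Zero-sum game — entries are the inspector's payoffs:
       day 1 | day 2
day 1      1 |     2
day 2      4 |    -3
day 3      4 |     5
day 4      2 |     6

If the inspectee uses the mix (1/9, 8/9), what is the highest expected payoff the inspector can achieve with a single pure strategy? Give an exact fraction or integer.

50/9

day 1: (1)·(1/9) + (2)·(8/9) = 17/9.
day 2: (4)·(1/9) + (-3)·(8/9) = -20/9.
day 3: (4)·(1/9) + (5)·(8/9) = 44/9.
day 4: (2)·(1/9) + (6)·(8/9) = 50/9.
The best pure response is day 4 with expected payoff 50/9.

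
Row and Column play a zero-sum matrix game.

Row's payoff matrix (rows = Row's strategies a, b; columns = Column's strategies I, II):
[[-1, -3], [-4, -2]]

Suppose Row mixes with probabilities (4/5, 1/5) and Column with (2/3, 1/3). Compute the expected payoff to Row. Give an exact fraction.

Against (2/3, 1/3), each row's expected payoff is a: -5/3; b: -10/3.
Taking the (4/5, 1/5)-weighted average: (4/5)·(-5/3) + (1/5)·(-10/3) = -2.

-2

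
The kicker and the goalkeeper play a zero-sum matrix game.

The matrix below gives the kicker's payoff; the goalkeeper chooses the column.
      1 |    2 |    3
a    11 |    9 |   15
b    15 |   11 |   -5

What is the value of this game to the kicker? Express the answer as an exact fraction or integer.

105/11

Column 1 is strictly dominated by 2 for the goalkeeper (it gives the kicker more in every row).
The remaining 2×2 game on (a, b) × (2, 3) has no saddle point. Let the kicker play a with probability p; indifference gives 9p + 11(1−p) = 15p − 5(1−p), so p = 8/11.
Similarly the goalkeeper's optimal q on 2 is 10/11, and the value is 9·(10/11) + (15)·(1/11) = 105/11.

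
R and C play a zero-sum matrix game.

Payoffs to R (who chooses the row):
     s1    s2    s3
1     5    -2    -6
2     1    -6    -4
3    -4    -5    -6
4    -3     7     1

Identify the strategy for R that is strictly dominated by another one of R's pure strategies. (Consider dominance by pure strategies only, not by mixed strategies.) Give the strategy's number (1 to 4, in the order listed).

Compare 3 with 4: -3 > -4, 7 > -5, 1 > -6.
So 4 strictly dominates 3 for R; 3 is strictly dominated.

3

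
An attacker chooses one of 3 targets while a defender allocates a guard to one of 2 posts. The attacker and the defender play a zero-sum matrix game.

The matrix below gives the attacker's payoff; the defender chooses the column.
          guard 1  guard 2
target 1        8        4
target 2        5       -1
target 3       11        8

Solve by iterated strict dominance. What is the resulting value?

8

Column guard 1 is strictly dominated by guard 2 for the defender (4<8, -1<5, 8<11); eliminate guard 1.
Row target 1 is strictly dominated by row target 3 (8>4); eliminate target 1.
Row target 2 is strictly dominated by row target 3 (8>-1); eliminate target 2.
Only (target 3, guard 2) remains, with payoff 8.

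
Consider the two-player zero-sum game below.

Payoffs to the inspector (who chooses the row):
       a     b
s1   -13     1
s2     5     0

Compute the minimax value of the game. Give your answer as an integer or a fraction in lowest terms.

5/19

Row minima are -13 and 0, so the inspector's maximin is 0; column maxima are 5 and 1, so the inspectee's minimax is 1. These differ, so the equilibrium is in mixed strategies.
Let the inspector play s1 with probability p. The inspectee is indifferent when −13p + 5(1−p) = p, giving p = 5/19.
Let the inspectee play a with probability q. The inspector is indifferent when −13q + (1−q) = 5q, giving q = 1/19.
The value is -13·(1/19) + (1)·(18/19) = 5/19.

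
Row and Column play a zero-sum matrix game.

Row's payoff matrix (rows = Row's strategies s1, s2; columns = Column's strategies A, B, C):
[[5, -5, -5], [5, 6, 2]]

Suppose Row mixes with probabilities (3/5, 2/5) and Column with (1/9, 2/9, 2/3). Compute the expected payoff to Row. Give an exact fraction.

Against (1/9, 2/9, 2/3), each row's expected payoff is s1: -35/9; s2: 29/9.
Taking the (3/5, 2/5)-weighted average: (3/5)·(-35/9) + (2/5)·(29/9) = -47/45.

-47/45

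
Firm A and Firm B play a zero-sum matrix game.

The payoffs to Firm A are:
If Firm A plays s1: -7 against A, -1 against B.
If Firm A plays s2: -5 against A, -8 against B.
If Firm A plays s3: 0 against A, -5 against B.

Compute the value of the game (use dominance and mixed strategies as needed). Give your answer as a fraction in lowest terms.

-35/11

Row s2 is strictly dominated by row s3, so Firm A never plays it.
The remaining 2×2 game on (s1, s3) × (A, B) has no saddle point. Let Firm A play s1 with probability p; indifference gives −7p = −p − 5(1−p), so p = 5/11.
Similarly Firm B's optimal q on A is 4/11, and the value is -7·(4/11) + (-1)·(7/11) = -35/11.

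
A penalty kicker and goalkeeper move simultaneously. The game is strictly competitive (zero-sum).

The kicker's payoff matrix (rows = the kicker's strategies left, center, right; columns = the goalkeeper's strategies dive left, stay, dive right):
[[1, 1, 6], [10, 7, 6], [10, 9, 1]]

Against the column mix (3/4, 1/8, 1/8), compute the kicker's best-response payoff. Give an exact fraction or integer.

left: (1)·(3/4) + (1)·(1/8) + (6)·(1/8) = 13/8.
center: (10)·(3/4) + (7)·(1/8) + (6)·(1/8) = 73/8.
right: (10)·(3/4) + (9)·(1/8) + (1)·(1/8) = 35/4.
The best pure response is center with expected payoff 73/8.

73/8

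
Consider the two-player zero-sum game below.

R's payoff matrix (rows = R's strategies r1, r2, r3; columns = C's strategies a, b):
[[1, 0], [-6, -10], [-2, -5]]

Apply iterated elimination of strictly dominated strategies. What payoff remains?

Row r3 is strictly dominated by row r1 (1>-2, 0>-5); eliminate r3.
Column a is strictly dominated by b for C (0<1, -10<-6); eliminate a.
Row r2 is strictly dominated by row r1 (0>-10); eliminate r2.
Only (r1, b) remains, with payoff 0.

0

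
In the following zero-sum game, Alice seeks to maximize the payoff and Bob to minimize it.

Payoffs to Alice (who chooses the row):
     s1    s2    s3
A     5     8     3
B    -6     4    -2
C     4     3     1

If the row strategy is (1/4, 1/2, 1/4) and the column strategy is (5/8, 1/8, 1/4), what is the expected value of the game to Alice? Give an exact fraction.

1/8

Against (5/8, 1/8, 1/4), each row's expected payoff is A: 39/8; B: -15/4; C: 25/8.
Taking the (1/4, 1/2, 1/4)-weighted average: (1/4)·(39/8) + (1/2)·(-15/4) + (1/4)·(25/8) = 1/8.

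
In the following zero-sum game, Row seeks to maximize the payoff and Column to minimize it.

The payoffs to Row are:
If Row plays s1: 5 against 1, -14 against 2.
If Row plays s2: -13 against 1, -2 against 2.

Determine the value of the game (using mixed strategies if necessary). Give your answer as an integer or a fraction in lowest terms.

-32/5

Row minima are -14 and -13, so Row's maximin is -13; column maxima are 5 and -2, so Column's minimax is -2. These differ, so the equilibrium is in mixed strategies.
Let Row play s1 with probability p. Column is indifferent when 5p − 13(1−p) = −14p − 2(1−p), giving p = 11/30.
Let Column play 1 with probability q. Row is indifferent when 5q − 14(1−q) = −13q − 2(1−q), giving q = 2/5.
The value is 5·(2/5) + (-14)·(3/5) = -32/5.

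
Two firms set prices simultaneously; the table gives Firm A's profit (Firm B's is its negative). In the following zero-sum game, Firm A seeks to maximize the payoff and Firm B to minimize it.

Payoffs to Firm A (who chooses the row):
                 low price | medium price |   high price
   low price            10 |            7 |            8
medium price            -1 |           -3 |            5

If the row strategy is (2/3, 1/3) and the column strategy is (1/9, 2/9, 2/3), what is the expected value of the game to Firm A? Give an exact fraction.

167/27

Against (1/9, 2/9, 2/3), each row's expected payoff is low price: 8; medium price: 23/9.
Taking the (2/3, 1/3)-weighted average: (2/3)·(8) + (1/3)·(23/9) = 167/27.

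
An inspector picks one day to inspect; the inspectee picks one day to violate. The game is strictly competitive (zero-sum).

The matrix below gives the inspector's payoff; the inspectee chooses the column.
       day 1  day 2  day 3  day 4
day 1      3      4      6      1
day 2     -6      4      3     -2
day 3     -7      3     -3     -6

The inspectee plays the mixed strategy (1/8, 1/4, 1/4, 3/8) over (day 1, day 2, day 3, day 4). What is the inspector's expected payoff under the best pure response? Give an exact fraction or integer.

13/4

day 1: (3)·(1/8) + (4)·(1/4) + (6)·(1/4) + (1)·(3/8) = 13/4.
day 2: (-6)·(1/8) + (4)·(1/4) + (3)·(1/4) + (-2)·(3/8) = 1/4.
day 3: (-7)·(1/8) + (3)·(1/4) + (-3)·(1/4) + (-6)·(3/8) = -25/8.
The best pure response is day 1 with expected payoff 13/4.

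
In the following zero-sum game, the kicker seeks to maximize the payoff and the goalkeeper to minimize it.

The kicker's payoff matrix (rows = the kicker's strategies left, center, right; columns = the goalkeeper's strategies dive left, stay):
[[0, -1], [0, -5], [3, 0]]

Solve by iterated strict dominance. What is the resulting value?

Row center is strictly dominated by row right (3>0, 0>-5); eliminate center.
Row left is strictly dominated by row right (3>0, 0>-1); eliminate left.
Column dive left is strictly dominated by stay for the goalkeeper (0<3); eliminate dive left.
Only (right, stay) remains, with payoff 0.

0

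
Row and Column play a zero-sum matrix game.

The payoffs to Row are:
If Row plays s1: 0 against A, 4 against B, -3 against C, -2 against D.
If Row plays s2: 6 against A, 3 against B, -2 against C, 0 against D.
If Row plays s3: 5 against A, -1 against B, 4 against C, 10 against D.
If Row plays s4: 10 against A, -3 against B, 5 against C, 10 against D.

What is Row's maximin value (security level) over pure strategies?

-1

The worst-case payoff for each row is s1: -3, s2: -2, s3: -1, s4: -3.
The best of these is -1.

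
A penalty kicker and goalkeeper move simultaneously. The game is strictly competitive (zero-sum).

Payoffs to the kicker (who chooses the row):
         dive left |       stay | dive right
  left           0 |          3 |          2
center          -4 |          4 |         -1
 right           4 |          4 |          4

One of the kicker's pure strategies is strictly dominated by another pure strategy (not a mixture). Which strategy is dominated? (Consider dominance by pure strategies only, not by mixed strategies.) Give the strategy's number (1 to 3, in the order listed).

Compare left with right: 4 > 0, 4 > 3, 4 > 2.
So right strictly dominates left for the kicker; left is strictly dominated.

1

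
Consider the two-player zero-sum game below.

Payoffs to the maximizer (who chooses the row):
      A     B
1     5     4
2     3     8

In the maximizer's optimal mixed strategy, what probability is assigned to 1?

5/6

Row minima are 4 and 3, so the maximizer's maximin is 4; column maxima are 5 and 8, so the minimizer's minimax is 5. These differ, so the equilibrium is in mixed strategies.
Let the maximizer play 1 with probability p. The minimizer is indifferent when 5p + 3(1−p) = 4p + 8(1−p), giving p = 5/6.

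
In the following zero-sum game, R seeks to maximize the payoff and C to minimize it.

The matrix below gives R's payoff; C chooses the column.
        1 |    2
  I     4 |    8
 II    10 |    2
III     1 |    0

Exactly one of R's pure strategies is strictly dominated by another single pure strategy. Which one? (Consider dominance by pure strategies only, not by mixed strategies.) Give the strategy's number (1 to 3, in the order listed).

Compare III with I: 4 > 1, 8 > 0.
So I strictly dominates III for R; III is strictly dominated.

3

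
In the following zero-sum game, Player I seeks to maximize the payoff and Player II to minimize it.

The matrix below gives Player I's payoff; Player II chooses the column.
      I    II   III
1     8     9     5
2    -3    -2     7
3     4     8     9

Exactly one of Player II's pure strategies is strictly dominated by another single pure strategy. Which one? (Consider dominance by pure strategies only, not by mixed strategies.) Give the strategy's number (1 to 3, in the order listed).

2

Player II prefers columns that give Player I less. Compare II with I: 8 < 9, -3 < -2, 4 < 8.
So I strictly dominates II for Player II; II is strictly dominated.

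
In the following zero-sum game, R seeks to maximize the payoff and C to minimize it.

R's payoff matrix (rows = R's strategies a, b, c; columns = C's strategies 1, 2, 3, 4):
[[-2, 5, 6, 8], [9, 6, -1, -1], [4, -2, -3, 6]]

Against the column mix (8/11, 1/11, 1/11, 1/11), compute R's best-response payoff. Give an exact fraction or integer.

a: (-2)·(8/11) + (5)·(1/11) + (6)·(1/11) + (8)·(1/11) = 3/11.
b: (9)·(8/11) + (6)·(1/11) + (-1)·(1/11) + (-1)·(1/11) = 76/11.
c: (4)·(8/11) + (-2)·(1/11) + (-3)·(1/11) + (6)·(1/11) = 3.
The best pure response is b with expected payoff 76/11.

76/11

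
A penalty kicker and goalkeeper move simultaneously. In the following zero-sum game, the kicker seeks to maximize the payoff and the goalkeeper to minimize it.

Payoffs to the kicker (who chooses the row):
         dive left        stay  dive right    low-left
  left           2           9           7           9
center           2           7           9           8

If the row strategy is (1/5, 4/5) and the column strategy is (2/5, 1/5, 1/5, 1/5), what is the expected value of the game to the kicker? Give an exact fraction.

141/25

Against (2/5, 1/5, 1/5, 1/5), each row's expected payoff is left: 29/5; center: 28/5.
Taking the (1/5, 4/5)-weighted average: (1/5)·(29/5) + (4/5)·(28/5) = 141/25.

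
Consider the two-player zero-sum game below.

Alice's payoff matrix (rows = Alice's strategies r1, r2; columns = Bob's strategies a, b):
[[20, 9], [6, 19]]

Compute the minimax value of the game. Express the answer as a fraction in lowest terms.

163/12

Row minima are 9 and 6, so Alice's maximin is 9; column maxima are 20 and 19, so Bob's minimax is 19. These differ, so the equilibrium is in mixed strategies.
Let Alice play r1 with probability p. Bob is indifferent when 20p + 6(1−p) = 9p + 19(1−p), giving p = 13/24.
Let Bob play a with probability q. Alice is indifferent when 20q + 9(1−q) = 6q + 19(1−q), giving q = 5/12.
The value is 20·(5/12) + (9)·(7/12) = 163/12.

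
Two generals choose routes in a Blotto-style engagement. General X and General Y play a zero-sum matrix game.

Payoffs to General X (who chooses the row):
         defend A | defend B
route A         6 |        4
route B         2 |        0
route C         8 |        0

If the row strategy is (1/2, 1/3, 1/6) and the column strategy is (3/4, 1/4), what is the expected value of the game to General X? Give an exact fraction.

Against (3/4, 1/4), each row's expected payoff is route A: 11/2; route B: 3/2; route C: 6.
Taking the (1/2, 1/3, 1/6)-weighted average: (1/2)·(11/2) + (1/3)·(3/2) + (1/6)·(6) = 17/4.

17/4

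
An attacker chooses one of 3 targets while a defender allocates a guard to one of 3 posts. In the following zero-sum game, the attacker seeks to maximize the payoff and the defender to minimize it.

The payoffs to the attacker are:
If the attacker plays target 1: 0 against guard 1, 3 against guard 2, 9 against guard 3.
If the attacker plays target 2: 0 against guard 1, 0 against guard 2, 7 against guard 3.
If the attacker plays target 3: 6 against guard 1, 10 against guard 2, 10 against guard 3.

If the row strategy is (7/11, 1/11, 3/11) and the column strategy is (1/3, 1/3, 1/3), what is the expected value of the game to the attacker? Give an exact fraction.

169/33

Against (1/3, 1/3, 1/3), each row's expected payoff is target 1: 4; target 2: 7/3; target 3: 26/3.
Taking the (7/11, 1/11, 3/11)-weighted average: (7/11)·(4) + (1/11)·(7/3) + (3/11)·(26/3) = 169/33.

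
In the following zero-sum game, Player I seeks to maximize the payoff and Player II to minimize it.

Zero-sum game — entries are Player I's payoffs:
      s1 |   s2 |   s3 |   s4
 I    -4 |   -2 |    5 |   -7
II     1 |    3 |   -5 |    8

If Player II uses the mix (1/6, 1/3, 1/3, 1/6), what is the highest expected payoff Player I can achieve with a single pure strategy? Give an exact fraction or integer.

5/6

I: (-4)·(1/6) + (-2)·(1/3) + (5)·(1/3) + (-7)·(1/6) = -5/6.
II: (1)·(1/6) + (3)·(1/3) + (-5)·(1/3) + (8)·(1/6) = 5/6.
The best pure response is II with expected payoff 5/6.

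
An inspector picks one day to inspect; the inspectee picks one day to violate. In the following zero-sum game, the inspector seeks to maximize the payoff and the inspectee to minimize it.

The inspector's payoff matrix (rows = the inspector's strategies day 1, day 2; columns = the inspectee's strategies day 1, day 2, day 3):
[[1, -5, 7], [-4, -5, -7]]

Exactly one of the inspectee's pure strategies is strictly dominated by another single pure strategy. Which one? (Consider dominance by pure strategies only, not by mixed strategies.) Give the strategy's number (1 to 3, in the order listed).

1

The inspectee prefers columns that give the inspector less. Compare day 1 with day 2: -5 < 1, -5 < -4.
So day 2 strictly dominates day 1 for the inspectee; day 1 is strictly dominated.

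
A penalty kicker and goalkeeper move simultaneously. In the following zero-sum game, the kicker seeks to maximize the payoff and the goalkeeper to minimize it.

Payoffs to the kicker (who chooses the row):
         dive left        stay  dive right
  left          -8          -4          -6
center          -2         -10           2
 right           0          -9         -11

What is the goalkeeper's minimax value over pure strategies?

-4

The worst case (largest entry) in each column is dive left: 0, stay: -4, dive right: 2.
The best (smallest) of these is -4.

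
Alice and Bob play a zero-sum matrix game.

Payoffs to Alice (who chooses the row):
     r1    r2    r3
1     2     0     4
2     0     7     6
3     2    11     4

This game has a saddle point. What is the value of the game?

2

Row minima: 0, 0, 2 → Alice's maximin is 2.
Column maxima: 2, 11, 6 → Bob's minimax is 2.
They coincide at (3, r1), so the value is 2.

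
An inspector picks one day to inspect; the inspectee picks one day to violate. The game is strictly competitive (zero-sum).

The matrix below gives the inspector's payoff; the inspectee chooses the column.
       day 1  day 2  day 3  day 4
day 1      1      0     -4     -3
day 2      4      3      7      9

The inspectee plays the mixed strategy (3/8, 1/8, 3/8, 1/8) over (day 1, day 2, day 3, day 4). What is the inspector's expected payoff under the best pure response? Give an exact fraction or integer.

day 1: (1)·(3/8) + (0)·(1/8) + (-4)·(3/8) + (-3)·(1/8) = -3/2.
day 2: (4)·(3/8) + (3)·(1/8) + (7)·(3/8) + (9)·(1/8) = 45/8.
The best pure response is day 2 with expected payoff 45/8.

45/8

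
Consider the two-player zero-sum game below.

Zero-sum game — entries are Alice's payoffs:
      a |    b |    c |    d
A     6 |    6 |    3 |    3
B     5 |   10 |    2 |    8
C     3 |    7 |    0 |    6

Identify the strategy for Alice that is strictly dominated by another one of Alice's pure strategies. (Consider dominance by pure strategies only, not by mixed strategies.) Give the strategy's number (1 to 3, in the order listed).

3

Compare C with B: 5 > 3, 10 > 7, 2 > 0, 8 > 6.
So B strictly dominates C for Alice; C is strictly dominated.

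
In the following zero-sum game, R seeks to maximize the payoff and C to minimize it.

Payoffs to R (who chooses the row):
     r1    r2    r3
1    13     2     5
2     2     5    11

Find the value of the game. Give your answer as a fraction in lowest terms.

Column r3 is strictly dominated by r2 for C (it gives R more in every row).
The remaining 2×2 game on (1, 2) × (r1, r2) has no saddle point. Let R play 1 with probability p; indifference gives 13p + 2(1−p) = 2p + 5(1−p), so p = 3/14.
Similarly C's optimal q on r1 is 3/14, and the value is 13·(3/14) + (2)·(11/14) = 61/14.

61/14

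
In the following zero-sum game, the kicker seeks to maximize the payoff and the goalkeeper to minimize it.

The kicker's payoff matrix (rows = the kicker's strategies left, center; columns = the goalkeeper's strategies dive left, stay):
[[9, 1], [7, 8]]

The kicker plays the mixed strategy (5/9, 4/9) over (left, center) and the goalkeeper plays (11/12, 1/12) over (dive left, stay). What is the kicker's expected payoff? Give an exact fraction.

Against (11/12, 1/12), each row's expected payoff is left: 25/3; center: 85/12.
Taking the (5/9, 4/9)-weighted average: (5/9)·(25/3) + (4/9)·(85/12) = 70/9.

70/9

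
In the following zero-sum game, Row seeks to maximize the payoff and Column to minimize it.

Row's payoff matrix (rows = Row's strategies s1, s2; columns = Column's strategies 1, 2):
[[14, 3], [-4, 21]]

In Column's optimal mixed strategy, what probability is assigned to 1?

1/2

Row minima are 3 and -4, so Row's maximin is 3; column maxima are 14 and 21, so Column's minimax is 14. These differ, so the equilibrium is in mixed strategies.
Let Column play 1 with probability q. Row is indifferent when 14q + 3(1−q) = −4q + 21(1−q), giving q = 1/2.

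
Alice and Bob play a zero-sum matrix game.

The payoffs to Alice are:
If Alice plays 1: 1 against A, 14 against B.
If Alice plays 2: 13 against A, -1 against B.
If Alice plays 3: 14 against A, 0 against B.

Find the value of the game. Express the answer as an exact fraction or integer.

196/27

Row 2 is strictly dominated by row 3, so Alice never plays it.
The remaining 2×2 game on (1, 3) × (A, B) has no saddle point. Let Alice play 1 with probability p; indifference gives p + 14(1−p) = 14p, so p = 14/27.
Similarly Bob's optimal q on A is 14/27, and the value is 1·(14/27) + (14)·(13/27) = 196/27.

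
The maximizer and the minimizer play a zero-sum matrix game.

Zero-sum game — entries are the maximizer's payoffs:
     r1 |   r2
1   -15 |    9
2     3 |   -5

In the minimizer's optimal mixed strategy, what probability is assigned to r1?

7/16

Row minima are -15 and -5, so the maximizer's maximin is -5; column maxima are 3 and 9, so the minimizer's minimax is 3. These differ, so the equilibrium is in mixed strategies.
Let the minimizer play r1 with probability q. The maximizer is indifferent when −15q + 9(1−q) = 3q − 5(1−q), giving q = 7/16.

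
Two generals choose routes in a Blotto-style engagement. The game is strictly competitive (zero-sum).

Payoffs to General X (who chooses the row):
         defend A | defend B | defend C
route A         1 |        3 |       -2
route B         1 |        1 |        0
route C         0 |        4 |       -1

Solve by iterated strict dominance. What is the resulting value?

Column defend A is strictly dominated by defend C for General Y (-2<1, 0<1, -1<0); eliminate defend A.
Row route A is strictly dominated by row route C (4>3, -1>-2); eliminate route A.
Column defend B is strictly dominated by defend C for General Y (0<1, -1<4); eliminate defend B.
Row route C is strictly dominated by row route B (0>-1); eliminate route C.
Only (route B, defend C) remains, with payoff 0.

0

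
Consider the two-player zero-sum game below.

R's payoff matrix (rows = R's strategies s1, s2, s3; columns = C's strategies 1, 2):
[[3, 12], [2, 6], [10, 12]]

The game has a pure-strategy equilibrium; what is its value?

10

Row minima: 3, 2, 10 → R's maximin is 10.
Column maxima: 10, 12 → C's minimax is 10.
They coincide at (s3, 1), so the value is 10.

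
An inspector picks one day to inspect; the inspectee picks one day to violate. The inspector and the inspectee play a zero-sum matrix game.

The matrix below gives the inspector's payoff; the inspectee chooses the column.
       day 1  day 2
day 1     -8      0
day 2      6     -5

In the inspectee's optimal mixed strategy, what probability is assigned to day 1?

5/19

Row minima are -8 and -5, so the inspector's maximin is -5; column maxima are 6 and 0, so the inspectee's minimax is 0. These differ, so the equilibrium is in mixed strategies.
Let the inspectee play day 1 with probability q. The inspector is indifferent when −8q = 6q − 5(1−q), giving q = 5/19.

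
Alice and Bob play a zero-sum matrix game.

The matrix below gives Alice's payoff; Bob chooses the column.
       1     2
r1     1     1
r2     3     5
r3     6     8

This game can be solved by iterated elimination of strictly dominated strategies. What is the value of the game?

6

Row r1 is strictly dominated by row r2 (3>1, 5>1); eliminate r1.
Row r2 is strictly dominated by row r3 (6>3, 8>5); eliminate r2.
Column 2 is strictly dominated by 1 for Bob (6<8); eliminate 2.
Only (r3, 1) remains, with payoff 6.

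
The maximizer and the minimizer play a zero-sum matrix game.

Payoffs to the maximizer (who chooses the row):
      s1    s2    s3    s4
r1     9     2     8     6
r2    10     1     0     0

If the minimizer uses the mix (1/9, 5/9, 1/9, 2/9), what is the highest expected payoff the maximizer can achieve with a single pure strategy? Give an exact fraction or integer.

13/3

r1: (9)·(1/9) + (2)·(5/9) + (8)·(1/9) + (6)·(2/9) = 13/3.
r2: (10)·(1/9) + (1)·(5/9) + (0)·(1/9) + (0)·(2/9) = 5/3.
The best pure response is r1 with expected payoff 13/3.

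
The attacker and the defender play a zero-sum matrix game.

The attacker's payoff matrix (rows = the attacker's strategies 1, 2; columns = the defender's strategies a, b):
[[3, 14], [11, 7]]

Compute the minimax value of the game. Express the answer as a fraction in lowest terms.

Row minima are 3 and 7, so the attacker's maximin is 7; column maxima are 11 and 14, so the defender's minimax is 11. These differ, so the equilibrium is in mixed strategies.
Let the attacker play 1 with probability p. The defender is indifferent when 3p + 11(1−p) = 14p + 7(1−p), giving p = 4/15.
Let the defender play a with probability q. The attacker is indifferent when 3q + 14(1−q) = 11q + 7(1−q), giving q = 7/15.
The value is 3·(7/15) + (14)·(8/15) = 133/15.

133/15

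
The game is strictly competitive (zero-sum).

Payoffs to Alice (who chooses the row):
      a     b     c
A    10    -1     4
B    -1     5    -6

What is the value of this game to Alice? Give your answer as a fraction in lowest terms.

Column a is strictly dominated by c for Bob (it gives Alice more in every row).
The remaining 2×2 game on (A, B) × (b, c) has no saddle point. Let Alice play A with probability p; indifference gives −p + 5(1−p) = 4p − 6(1−p), so p = 11/16.
Similarly Bob's optimal q on b is 5/8, and the value is -1·(5/8) + (4)·(3/8) = 7/8.

7/8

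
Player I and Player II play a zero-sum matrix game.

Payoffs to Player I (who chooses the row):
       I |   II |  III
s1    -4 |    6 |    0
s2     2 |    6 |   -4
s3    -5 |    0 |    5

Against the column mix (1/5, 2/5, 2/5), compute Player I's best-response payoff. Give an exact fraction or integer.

8/5

s1: (-4)·(1/5) + (6)·(2/5) + (0)·(2/5) = 8/5.
s2: (2)·(1/5) + (6)·(2/5) + (-4)·(2/5) = 6/5.
s3: (-5)·(1/5) + (0)·(2/5) + (5)·(2/5) = 1.
The best pure response is s1 with expected payoff 8/5.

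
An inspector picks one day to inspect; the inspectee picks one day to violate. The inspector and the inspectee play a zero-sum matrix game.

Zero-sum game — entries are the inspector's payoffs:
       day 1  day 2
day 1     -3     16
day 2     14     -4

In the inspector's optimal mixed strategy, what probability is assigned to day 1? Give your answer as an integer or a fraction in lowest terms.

18/37

Row minima are -3 and -4, so the inspector's maximin is -3; column maxima are 14 and 16, so the inspectee's minimax is 14. These differ, so the equilibrium is in mixed strategies.
Let the inspector play day 1 with probability p. The inspectee is indifferent when −3p + 14(1−p) = 16p − 4(1−p), giving p = 18/37.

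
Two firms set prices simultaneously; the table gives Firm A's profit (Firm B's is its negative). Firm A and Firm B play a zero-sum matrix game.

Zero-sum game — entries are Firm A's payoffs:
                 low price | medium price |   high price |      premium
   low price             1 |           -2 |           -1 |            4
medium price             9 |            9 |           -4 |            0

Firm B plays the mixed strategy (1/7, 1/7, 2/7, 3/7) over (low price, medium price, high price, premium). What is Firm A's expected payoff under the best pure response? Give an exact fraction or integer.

10/7

low price: (1)·(1/7) + (-2)·(1/7) + (-1)·(2/7) + (4)·(3/7) = 9/7.
medium price: (9)·(1/7) + (9)·(1/7) + (-4)·(2/7) + (0)·(3/7) = 10/7.
The best pure response is medium price with expected payoff 10/7.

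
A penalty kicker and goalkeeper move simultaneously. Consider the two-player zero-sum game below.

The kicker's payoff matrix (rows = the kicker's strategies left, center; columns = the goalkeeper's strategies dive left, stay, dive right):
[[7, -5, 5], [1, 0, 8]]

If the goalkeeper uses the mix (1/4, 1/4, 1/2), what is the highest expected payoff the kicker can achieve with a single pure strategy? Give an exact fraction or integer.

left: (7)·(1/4) + (-5)·(1/4) + (5)·(1/2) = 3.
center: (1)·(1/4) + (0)·(1/4) + (8)·(1/2) = 17/4.
The best pure response is center with expected payoff 17/4.

17/4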